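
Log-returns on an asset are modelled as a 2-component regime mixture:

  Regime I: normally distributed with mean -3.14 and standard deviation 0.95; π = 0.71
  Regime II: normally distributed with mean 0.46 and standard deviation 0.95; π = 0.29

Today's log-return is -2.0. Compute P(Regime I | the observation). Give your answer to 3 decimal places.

0.971

Apply Bayes' rule: the posterior for each component is proportional to its prior times its likelihood at x.
Evaluate each component's likelihood at the observed value:
  L_I = 0.204406
  L_II = 0.0146938
Multiply by the mixture weights:
  π_I·L_I = 0.71 × 0.204406 = 0.145129
  π_II·L_II = 0.29 × 0.0146938 = 0.00426119
Normaliser: 0.145129 + 0.00426119 = 0.14939
P(Regime I | -2.0) = 0.145129 / 0.14939 ≈ 0.971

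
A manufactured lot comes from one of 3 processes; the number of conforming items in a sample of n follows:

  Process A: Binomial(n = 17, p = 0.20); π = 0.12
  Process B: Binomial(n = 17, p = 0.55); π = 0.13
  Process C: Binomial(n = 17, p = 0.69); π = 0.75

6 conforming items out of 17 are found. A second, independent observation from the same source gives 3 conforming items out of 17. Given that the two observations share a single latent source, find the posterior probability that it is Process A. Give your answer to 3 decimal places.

P(component k | x) = w_k·f_k(x) / marginal(x), where marginal(x) = Σ_j w_j·f_j(x).
Since both observations come from the same component, the likelihood for component k is f_k(x₁)·f_k(x₂).
  L_A = [0.0680378] × [0.239254] = 0.0162783
  L_B = [0.0524921] × [0.00157969] = 8.29213e-05
  L_C = [0.00339354] × [1.69091e-05] = 5.73817e-08
Multiply by the mixture weights:
  w_A·L_A = 0.12 × 0.0162783 = 0.0019534
  w_B·L_B = 0.13 × 8.29213e-05 = 1.07798e-05
  w_C·L_C = 0.75 × 5.73817e-08 = 4.30363e-08
Evidence: 0.0019534 + 1.07798e-05 + 4.30363e-08 = 0.00196422
So the posterior for Process A is 0.0019534 / 0.00196422 ≈ 0.994.

0.994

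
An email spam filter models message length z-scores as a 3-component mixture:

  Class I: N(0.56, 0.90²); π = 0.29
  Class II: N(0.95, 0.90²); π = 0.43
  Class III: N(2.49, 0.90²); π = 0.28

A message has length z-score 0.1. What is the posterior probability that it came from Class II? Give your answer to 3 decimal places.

0.512

The responsibility of component k is π_k f_k(x) divided by Σ_j π_j f_j(x).
Normal densities:
  f_I = (1/(0.90·√(2π)))·exp(−(0.1−0.56)²/(2·0.90²)) = 0.443269·exp(-0.13062) = 0.388992
  f_II = (1/(0.90·√(2π)))·exp(−(0.1−0.95)²/(2·0.90²)) = 0.443269·exp(-0.44599) = 0.283777
  f_III = (1/(0.90·√(2π)))·exp(−(0.1−2.49)²/(2·0.90²)) = 0.443269·exp(-3.52599) = 0.0130422
Prior × likelihood for each component:
  π_I·f_I = 0.29 × 0.388992 = 0.112808
  π_II·f_II = 0.43 × 0.283777 = 0.122024
  π_III·f_III = 0.28 × 0.0130422 = 0.00365181
Evidence: 0.112808 + 0.122024 + 0.00365181 = 0.238484
P(Class II | data) ≈ 0.512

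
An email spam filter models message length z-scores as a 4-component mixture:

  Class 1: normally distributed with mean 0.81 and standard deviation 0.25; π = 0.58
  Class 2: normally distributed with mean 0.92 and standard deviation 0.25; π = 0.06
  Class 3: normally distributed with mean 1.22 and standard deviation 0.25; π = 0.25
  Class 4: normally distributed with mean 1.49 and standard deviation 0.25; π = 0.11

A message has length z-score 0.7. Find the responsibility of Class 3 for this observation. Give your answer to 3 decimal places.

P(component k | x) = π_k·f_k(x) / marginal(x), where marginal(x) = Σ_j π_j·f_j(x).
Component likelihoods at x = 0.7:
  L_1 = (1/(0.25·√(2π)))·exp(−(0.7−0.81)²/(2·0.25²)) = 1.595769·exp(-0.09680) = 1.44854
  L_2 = (1/(0.25·√(2π)))·exp(−(0.7−0.92)²/(2·0.25²)) = 1.595769·exp(-0.38720) = 1.08346
  L_3 = (1/(0.25·√(2π)))·exp(−(0.7−1.22)²/(2·0.25²)) = 1.595769·exp(-2.16320) = 0.183444
  L_4 = (1/(0.25·√(2π)))·exp(−(0.7−1.49)²/(2·0.25²)) = 1.595769·exp(-4.99280) = 0.0108299
Multiply by the mixture weights:
  π_1·L_1 = 0.58 × 1.44854 = 0.840153
  π_2·L_2 = 0.06 × 1.08346 = 0.0650074
  π_3·L_3 = 0.25 × 0.183444 = 0.0458611
  π_4·L_4 = 0.11 × 0.0108299 = 0.00119129
Evidence: 0.840153 + 0.0650074 + 0.0458611 + 0.00119129 = 0.952213
Responsibility of Class 3: 0.0458611 / 0.952213 ≈ 0.048

0.048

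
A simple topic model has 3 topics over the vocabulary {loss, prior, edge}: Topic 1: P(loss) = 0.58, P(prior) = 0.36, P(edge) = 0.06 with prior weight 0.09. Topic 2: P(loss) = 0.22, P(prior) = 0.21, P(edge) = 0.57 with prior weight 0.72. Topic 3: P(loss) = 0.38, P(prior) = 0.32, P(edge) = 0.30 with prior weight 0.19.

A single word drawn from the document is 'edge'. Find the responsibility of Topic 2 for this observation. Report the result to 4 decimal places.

Apply Bayes' rule: the posterior for each component is proportional to its prior times its likelihood at x.
Evaluate each component's likelihood at the observed value:
  f_1 = P(edge | comp) = 0.06
  f_2 = P(edge | comp) = 0.57
  f_3 = P(edge | comp) = 0.30
Weight by the priors:
  π_1·f_1 = 0.09 × 0.06 = 0.0054
  π_2·f_2 = 0.72 × 0.57 = 0.4104
  π_3·f_3 = 0.19 × 0.3 = 0.057
Marginal: 0.0054 + 0.4104 + 0.057 = 0.4728
P(Topic 2 | the observation) ≈ 0.8680

0.8680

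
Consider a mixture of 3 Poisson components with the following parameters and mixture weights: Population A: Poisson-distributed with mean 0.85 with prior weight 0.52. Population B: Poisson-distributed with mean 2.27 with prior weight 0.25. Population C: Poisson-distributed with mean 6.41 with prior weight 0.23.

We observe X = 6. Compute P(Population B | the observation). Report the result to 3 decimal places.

0.118

Apply Bayes' rule: the posterior for each component is proportional to its prior times its likelihood at x.
Poisson probabilities:
  f_A = 0.000223888
  f_B = 0.0196324
  f_C = 0.158485
Unnormalised posteriors:
  w_A·f_A = 0.52 × 0.000223888 = 0.000116422
  w_B·f_B = 0.25 × 0.0196324 = 0.00490811
  w_C·f_C = 0.23 × 0.158485 = 0.0364515
Evidence: 0.000116422 + 0.00490811 + 0.0364515 = 0.0414761
So the posterior for Population B is 0.00490811 / 0.0414761 ≈ 0.118.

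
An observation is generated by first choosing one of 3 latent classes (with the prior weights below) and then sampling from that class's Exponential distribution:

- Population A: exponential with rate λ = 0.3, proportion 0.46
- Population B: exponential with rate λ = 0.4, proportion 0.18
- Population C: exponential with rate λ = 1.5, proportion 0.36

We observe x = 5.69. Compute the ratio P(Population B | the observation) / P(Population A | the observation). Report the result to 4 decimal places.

Only the two components matter; the odds are (w_i f_i(x)) / (w_j f_j(x)).
Component likelihoods at x = 5.69:
  L_A = 0.0544228
  L_B = 0.0410777
  L_C = 0.000294705
Posterior odds = (w_B·L_B) / (w_A·L_A) = (0.18·0.0410777) / (0.46·0.0544228) = 0.00739398 / 0.0250345 ≈ 0.2954

0.2954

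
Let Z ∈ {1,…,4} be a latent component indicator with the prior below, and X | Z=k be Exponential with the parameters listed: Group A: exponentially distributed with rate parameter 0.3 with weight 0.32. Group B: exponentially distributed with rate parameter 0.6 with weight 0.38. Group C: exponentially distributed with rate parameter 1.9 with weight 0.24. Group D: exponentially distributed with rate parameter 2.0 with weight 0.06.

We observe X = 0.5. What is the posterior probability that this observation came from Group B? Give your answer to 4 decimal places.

0.3578

By Bayes' theorem, P(k | x) = w_k f_k(x) / Σ_j w_j f_j(x).
Exponential densities:
  p_A = 0.3·e^(−0.3·0.5) = 0.3·e^(−0.1500) = 0.258212
  p_B = 0.6·e^(−0.6·0.5) = 0.6·e^(−0.3000) = 0.444491
  p_C = 1.9·e^(−1.9·0.5) = 1.9·e^(−0.9500) = 0.734808
  p_D = 2.0·e^(−2.0·0.5) = 2.0·e^(−1.0000) = 0.735759
Weight by the priors:
  w_A·p_A = 0.32 × 0.258212 = 0.082628
  w_B·p_B = 0.38 × 0.444491 = 0.168907
  w_C·p_C = 0.24 × 0.734808 = 0.176354
  w_D·p_D = 0.06 × 0.735759 = 0.0441455
Normaliser: 0.082628 + 0.168907 + 0.176354 + 0.0441455 = 0.472034
P(Group B | x) = 0.168907 / 0.472034 ≈ 0.3578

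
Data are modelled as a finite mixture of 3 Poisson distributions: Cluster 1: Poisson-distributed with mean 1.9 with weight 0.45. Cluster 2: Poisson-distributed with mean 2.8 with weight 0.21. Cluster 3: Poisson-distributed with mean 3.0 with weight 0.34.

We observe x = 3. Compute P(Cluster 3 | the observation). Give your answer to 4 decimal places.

The responsibility of component k is π_k f_k(x) divided by Σ_j π_j f_j(x).
Poisson probabilities:
  p_1 = e^(−1.9)·1.9^3/3! = 0.170982
  p_2 = e^(−2.8)·2.8^3/3! = 0.222484
  p_3 = e^(−3.0)·3.0^3/3! = 0.224042
Unnormalised posteriors:
  π_1·p_1 = 0.45 × 0.170982 = 0.0769418
  π_2·p_2 = 0.21 × 0.222484 = 0.0467216
  π_3·p_3 = 0.34 × 0.224042 = 0.0761742
Marginal: 0.0769418 + 0.0467216 + 0.0761742 = 0.199838
Responsibility of Cluster 3: 0.0761742 / 0.199838 ≈ 0.3812

0.3812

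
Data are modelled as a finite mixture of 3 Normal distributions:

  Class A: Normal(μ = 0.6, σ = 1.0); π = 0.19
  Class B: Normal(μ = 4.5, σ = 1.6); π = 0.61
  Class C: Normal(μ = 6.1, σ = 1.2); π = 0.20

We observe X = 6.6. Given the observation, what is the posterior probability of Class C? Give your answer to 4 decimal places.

Apply Bayes' rule: the posterior for each component is proportional to its prior times its likelihood at x.
Component likelihoods at x = 6.6:
  p_A = 6.07588e-09
  p_B = 0.105371
  p_C = 0.30481
Prior × likelihood for each component:
  w_A·p_A = 0.19 × 6.07588e-09 = 1.15442e-09
  w_B·p_B = 0.61 × 0.105371 = 0.0642762
  w_C·p_C = 0.20 × 0.30481 = 0.0609621
Sum: 1.15442e-09 + 0.0642762 + 0.0609621 = 0.125238
P(Class C | data) = 0.0609621 / 0.125238 ≈ 0.4868

0.4868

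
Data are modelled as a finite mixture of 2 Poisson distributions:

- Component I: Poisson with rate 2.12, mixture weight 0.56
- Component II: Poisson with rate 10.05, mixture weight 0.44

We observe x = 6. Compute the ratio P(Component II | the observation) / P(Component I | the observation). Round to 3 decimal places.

Posterior odds = (π_i f_i(x)) / (π_j f_j(x)); the normalising sum cancels.
Evaluate each component's likelihood at the observed value:
  p_I = 0.0151349
  p_II = 0.0618023
Odds = (0.44/0.56) × (0.0618023/0.0151349) = 0.785714 × 4.08344 ≈ 3.208

3.208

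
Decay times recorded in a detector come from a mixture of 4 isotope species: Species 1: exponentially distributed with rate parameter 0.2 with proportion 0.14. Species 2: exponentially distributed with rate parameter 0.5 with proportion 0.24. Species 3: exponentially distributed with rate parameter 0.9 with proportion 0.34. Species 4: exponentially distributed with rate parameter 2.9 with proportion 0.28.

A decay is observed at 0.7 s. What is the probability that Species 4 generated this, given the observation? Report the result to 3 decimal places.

0.282

The responsibility of component k is π_k f_k(x) divided by Σ_j π_j f_j(x).
Exponential densities:
  p_1 = 0.2·e^(−0.2·0.7) = 0.2·e^(−0.1400) = 0.173872
  p_2 = 0.5·e^(−0.5·0.7) = 0.5·e^(−0.3500) = 0.352344
  p_3 = 0.9·e^(−0.9·0.7) = 0.9·e^(−0.6300) = 0.479333
  p_4 = 2.9·e^(−2.9·0.7) = 2.9·e^(−2.0300) = 0.380873
Multiply by the mixture weights:
  π_1·p_1 = 0.14 × 0.173872 = 0.024342
  π_2·p_2 = 0.24 × 0.352344 = 0.0845626
  π_3·p_3 = 0.34 × 0.479333 = 0.162973
  π_4·p_4 = 0.28 × 0.380873 = 0.106644
Denominator: 0.024342 + 0.0845626 + 0.162973 + 0.106644 = 0.378522
Responsibility of Species 4: 0.106644 / 0.378522 ≈ 0.282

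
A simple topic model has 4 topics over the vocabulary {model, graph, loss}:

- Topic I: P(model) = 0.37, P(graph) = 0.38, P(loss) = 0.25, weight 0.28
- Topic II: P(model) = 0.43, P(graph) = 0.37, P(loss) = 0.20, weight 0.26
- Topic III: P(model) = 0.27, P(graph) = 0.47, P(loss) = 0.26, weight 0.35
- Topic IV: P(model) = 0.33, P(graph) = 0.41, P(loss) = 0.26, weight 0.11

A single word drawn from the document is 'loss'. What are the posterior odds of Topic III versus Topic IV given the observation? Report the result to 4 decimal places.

Only the two components matter; the odds are (P(Z=i) f_i(x)) / (P(Z=j) f_j(x)).
Component likelihoods at x = 'loss':
  p_I = P(loss | comp) = 0.25
  p_II = P(loss | comp) = 0.20
  p_III = P(loss | comp) = 0.26
  p_IV = P(loss | comp) = 0.26
Posterior odds = (P(Z=III)·p_III) / (P(Z=IV)·p_IV) = (0.35·0.26) / (0.11·0.26) = 0.091 / 0.0286 ≈ 3.1818

3.1818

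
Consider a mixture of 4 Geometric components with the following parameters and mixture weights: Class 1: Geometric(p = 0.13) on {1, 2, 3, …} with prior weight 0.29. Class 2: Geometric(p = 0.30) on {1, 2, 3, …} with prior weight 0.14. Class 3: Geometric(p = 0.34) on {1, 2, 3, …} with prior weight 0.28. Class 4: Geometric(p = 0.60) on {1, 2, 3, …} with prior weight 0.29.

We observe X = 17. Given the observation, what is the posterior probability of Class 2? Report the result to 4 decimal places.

0.0323

Posterior ∝ prior × likelihood, so P(k | x) ∝ w_k f_k(x); normalise over all components.
Geometric probabilities:
  p_1 = 0.014004
  p_2 = 0.000996988
  p_3 = 0.000440739
  p_4 = 2.57698e-07
Unnormalised posteriors:
  w_1·p_1 = 0.29 × 0.014004 = 0.00406115
  w_2·p_2 = 0.14 × 0.000996988 = 0.000139578
  w_3·p_3 = 0.28 × 0.000440739 = 0.000123407
  w_4·p_4 = 0.29 × 2.57698e-07 = 7.47324e-08
Sum: 0.00406115 + 0.000139578 + 0.000123407 + 7.47324e-08 = 0.00432421
So the posterior for Class 2 is 0.000139578 / 0.00432421 ≈ 0.0323.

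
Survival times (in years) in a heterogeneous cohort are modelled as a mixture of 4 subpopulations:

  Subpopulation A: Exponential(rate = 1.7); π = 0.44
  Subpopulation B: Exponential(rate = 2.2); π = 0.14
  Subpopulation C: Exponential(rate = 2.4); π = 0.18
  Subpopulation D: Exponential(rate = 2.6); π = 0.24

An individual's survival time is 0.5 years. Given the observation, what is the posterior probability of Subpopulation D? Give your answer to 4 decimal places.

Apply Bayes' rule: the posterior for each component is proportional to its prior times its likelihood at x.
Exponential densities:
  f_A = 1.7·e^(−1.7·0.5) = 1.7·e^(−0.8500) = 0.726605
  f_B = 2.2·e^(−2.2·0.5) = 2.2·e^(−1.1000) = 0.732316
  f_C = 2.4·e^(−2.4·0.5) = 2.4·e^(−1.2000) = 0.722866
  f_D = 2.6·e^(−2.6·0.5) = 2.6·e^(−1.3000) = 0.708583
Unnormalised posteriors:
  π_A·f_A = 0.44 × 0.726605 = 0.319706
  π_B·f_B = 0.14 × 0.732316 = 0.102524
  π_C·f_C = 0.18 × 0.722866 = 0.130116
  π_D·f_D = 0.24 × 0.708583 = 0.17006
Marginal: 0.319706 + 0.102524 + 0.130116 + 0.17006 = 0.722406
So the posterior for Subpopulation D is 0.17006 / 0.722406 ≈ 0.2354.

0.2354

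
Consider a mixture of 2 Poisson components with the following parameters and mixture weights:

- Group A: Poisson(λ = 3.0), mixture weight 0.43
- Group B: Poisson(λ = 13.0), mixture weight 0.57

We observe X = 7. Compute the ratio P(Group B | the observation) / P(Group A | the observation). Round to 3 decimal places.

Since P(k|x) ∝ π_k f_k(x), the posterior odds are π_i f_i(x) / (π_j f_j(x)).
Component likelihoods at x = 7:
  p_A = 0.021604
  p_B = 0.0281413
0.0160406 / 0.00928973 ≈ 1.727

1.727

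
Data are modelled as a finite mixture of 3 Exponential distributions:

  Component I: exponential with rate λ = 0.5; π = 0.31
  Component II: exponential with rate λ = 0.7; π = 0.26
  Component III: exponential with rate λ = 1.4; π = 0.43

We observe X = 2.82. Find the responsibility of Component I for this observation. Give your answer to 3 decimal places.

0.506

Posterior ∝ prior × likelihood, so P(k | x) ∝ π_k f_k(x); normalise over all components.
Evaluate each component's likelihood at the observed value:
  f_I = 0.5·e^(−0.5·2.82) = 0.5·e^(−1.4100) = 0.122072
  f_II = 0.7·e^(−0.7·2.82) = 0.7·e^(−1.9740) = 0.0972301
  f_III = 1.4·e^(−1.4·2.82) = 1.4·e^(−3.9480) = 0.0270105
Multiply by the mixture weights:
  π_I·f_I = 0.31 × 0.122072 = 0.0378422
  π_II·f_II = 0.26 × 0.0972301 = 0.0252798
  π_III·f_III = 0.43 × 0.0270105 = 0.0116145
Evidence: 0.0378422 + 0.0252798 + 0.0116145 = 0.0747366
P(Component I | data) = 0.0378422 / 0.0747366 ≈ 0.506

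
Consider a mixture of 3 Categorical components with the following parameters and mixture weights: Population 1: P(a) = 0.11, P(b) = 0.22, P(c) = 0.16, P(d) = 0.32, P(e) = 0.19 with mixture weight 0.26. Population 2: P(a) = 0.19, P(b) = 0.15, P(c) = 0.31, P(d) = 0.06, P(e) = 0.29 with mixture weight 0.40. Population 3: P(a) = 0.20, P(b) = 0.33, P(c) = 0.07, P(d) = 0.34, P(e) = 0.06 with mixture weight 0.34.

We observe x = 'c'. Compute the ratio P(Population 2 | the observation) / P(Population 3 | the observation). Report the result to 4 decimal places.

5.2101

The posterior odds equal the prior odds times the likelihood ratio: (w_i/w_j)·(f_i(x)/f_j(x)).
Categorical probabilities:
  L_1 = P(c | comp) = 0.16
  L_2 = P(c | comp) = 0.31
  L_3 = P(c | comp) = 0.07
Posterior odds = (w_2·L_2) / (w_3·L_3) = (0.40·0.31) / (0.34·0.07) = 0.124 / 0.0238 ≈ 5.2101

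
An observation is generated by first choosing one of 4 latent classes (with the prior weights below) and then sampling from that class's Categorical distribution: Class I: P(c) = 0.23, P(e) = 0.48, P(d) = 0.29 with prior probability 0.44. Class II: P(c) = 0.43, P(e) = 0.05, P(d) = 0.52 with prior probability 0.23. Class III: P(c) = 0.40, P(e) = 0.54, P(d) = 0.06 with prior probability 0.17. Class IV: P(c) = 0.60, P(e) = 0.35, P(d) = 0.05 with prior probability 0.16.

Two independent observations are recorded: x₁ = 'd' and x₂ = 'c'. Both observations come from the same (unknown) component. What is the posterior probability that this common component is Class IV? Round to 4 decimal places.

0.0535

P(component k | x) = π_k·f_k(x) / marginal(x), where marginal(x) = Σ_j π_j·f_j(x).
Since both observations come from the same component, the likelihood for component k is f_k(x₁)·f_k(x₂).
  f_I = [P(d | comp) = 0.29] × [0.23] = 0.0667
  f_II = [P(d | comp) = 0.52] × [0.43] = 0.2236
  f_III = [P(d | comp) = 0.06] × [0.4] = 0.024
  f_IV = [P(d | comp) = 0.05] × [0.6] = 0.03
Prior × likelihood for each component:
  π_I·f_I = 0.44 × 0.0667 = 0.029348
  π_II·f_II = 0.23 × 0.2236 = 0.051428
  π_III·f_III = 0.17 × 0.024 = 0.00408
  π_IV·f_IV = 0.16 × 0.03 = 0.0048
Marginal: 0.029348 + 0.051428 + 0.00408 + 0.0048 = 0.089656
P(Class IV | x₁, x₂) = 0.0048 / 0.089656 ≈ 0.0535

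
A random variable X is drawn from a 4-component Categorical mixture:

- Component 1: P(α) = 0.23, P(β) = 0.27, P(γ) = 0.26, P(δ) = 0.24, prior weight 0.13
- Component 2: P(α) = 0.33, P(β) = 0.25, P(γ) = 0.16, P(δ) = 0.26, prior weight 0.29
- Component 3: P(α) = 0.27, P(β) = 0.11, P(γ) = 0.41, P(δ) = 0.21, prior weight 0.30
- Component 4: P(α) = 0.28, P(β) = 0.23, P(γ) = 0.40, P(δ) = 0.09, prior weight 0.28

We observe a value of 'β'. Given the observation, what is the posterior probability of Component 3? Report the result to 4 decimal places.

0.1610

P(component k | x) = P(Z=k)·f_k(x) / marginal(x), where marginal(x) = Σ_j P(Z=j)·f_j(x).
Evaluate each component's likelihood at the observed value:
  f_1 = 0.27
  f_2 = 0.25
  f_3 = 0.11
  f_4 = 0.23
Unnormalised posteriors:
  P(Z=1)·f_1 = 0.13 × 0.27 = 0.0351
  P(Z=2)·f_2 = 0.29 × 0.25 = 0.0725
  P(Z=3)·f_3 = 0.30 × 0.11 = 0.033
  P(Z=4)·f_4 = 0.28 × 0.23 = 0.0644
Denominator: 0.0351 + 0.0725 + 0.033 + 0.0644 = 0.205
P(Component 3 | x) = 0.033 / 0.205 ≈ 0.1610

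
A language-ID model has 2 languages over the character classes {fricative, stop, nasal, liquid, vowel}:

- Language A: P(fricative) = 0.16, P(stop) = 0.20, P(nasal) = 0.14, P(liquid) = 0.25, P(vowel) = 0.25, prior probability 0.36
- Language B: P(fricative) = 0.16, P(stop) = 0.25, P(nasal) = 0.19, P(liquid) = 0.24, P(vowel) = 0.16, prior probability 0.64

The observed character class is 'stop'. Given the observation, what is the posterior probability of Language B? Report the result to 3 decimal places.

0.690

By Bayes' theorem, P(k | x) = π_k f_k(x) / Σ_j π_j f_j(x).
Evaluate each component's likelihood at the observed value:
  p_A = P(stop | comp) = 0.20
  p_B = P(stop | comp) = 0.25
Prior × likelihood for each component:
  π_A·p_A = 0.36 × 0.2 = 0.072
  π_B·p_B = 0.64 × 0.25 = 0.16
Normaliser: 0.072 + 0.16 = 0.232
Responsibility of Language B: 0.16 / 0.232 ≈ 0.690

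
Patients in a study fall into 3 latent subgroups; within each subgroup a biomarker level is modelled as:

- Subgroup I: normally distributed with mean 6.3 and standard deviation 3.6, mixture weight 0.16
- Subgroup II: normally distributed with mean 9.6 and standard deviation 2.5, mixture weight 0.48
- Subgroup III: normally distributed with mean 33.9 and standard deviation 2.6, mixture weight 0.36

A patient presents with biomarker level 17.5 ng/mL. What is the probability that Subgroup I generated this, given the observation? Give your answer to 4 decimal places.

Apply Bayes' rule: the posterior for each component is proportional to its prior times its likelihood at x.
Normal densities:
  f_I = 0.000876671
  f_II = 0.00108299
  f_III = 3.51806e-10
Multiply by the mixture weights:
  w_I·f_I = 0.16 × 0.000876671 = 0.000140267
  w_II·f_II = 0.48 × 0.00108299 = 0.000519835
  w_III·f_III = 0.36 × 3.51806e-10 = 1.2665e-10
Denominator: 0.000140267 + 0.000519835 + 1.2665e-10 = 0.000660103
So the posterior for Subgroup I is 0.000140267 / 0.000660103 ≈ 0.2125.

0.2125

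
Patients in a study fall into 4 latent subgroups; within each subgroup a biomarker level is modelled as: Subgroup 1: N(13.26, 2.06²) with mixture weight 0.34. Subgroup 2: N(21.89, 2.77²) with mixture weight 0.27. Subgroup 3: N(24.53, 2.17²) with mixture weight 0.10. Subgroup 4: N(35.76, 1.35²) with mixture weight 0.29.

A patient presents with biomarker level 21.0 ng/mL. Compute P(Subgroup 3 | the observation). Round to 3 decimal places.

0.117

P(component k | x) = P(Z=k)·f_k(x) / marginal(x), where marginal(x) = Σ_j P(Z=j)·f_j(x).
Component likelihoods at x = 21.0 ng/mL:
  f_1 = (1/(2.06·√(2π)))·exp(−(21.0−13.26)²/(2·2.06²)) = 0.193661·exp(-7.05858) = 0.000166548
  f_2 = (1/(2.77·√(2π)))·exp(−(21.0−21.89)²/(2·2.77²)) = 0.144022·exp(-0.05162) = 0.136777
  f_3 = (1/(2.17·√(2π)))·exp(−(21.0−24.53)²/(2·2.17²)) = 0.183844·exp(-1.32312) = 0.0489582
  f_4 = (1/(1.35·√(2π)))·exp(−(21.0−35.76)²/(2·1.35²)) = 0.295513·exp(-59.76889) = 3.26045e-27
Unnormalised posteriors:
  P(Z=1)·f_1 = 0.34 × 0.000166548 = 5.66263e-05
  P(Z=2)·f_2 = 0.27 × 0.136777 = 0.0369298
  P(Z=3)·f_3 = 0.10 × 0.0489582 = 0.00489582
  P(Z=4)·f_4 = 0.29 × 3.26045e-27 = 9.45531e-28
Denominator: 5.66263e-05 + 0.0369298 + 0.00489582 + 9.45531e-28 = 0.0418823
P(Subgroup 3 | 21.0 ng/mL) = 0.00489582 / 0.0418823 ≈ 0.117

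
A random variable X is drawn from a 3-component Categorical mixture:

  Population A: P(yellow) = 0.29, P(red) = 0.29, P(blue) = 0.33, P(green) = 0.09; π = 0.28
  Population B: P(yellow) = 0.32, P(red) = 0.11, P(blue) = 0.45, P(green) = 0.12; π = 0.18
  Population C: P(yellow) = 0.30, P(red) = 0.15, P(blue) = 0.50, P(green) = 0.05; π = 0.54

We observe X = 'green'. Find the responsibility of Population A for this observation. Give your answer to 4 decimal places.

By Bayes' theorem, P(k | x) = w_k f_k(x) / Σ_j w_j f_j(x).
Evaluate each component's likelihood at the observed value:
  f_A = P(green | comp) = 0.09
  f_B = P(green | comp) = 0.12
  f_C = P(green | comp) = 0.05
Prior × likelihood for each component:
  w_A·f_A = 0.28 × 0.09 = 0.0252
  w_B·f_B = 0.18 × 0.12 = 0.0216
  w_C·f_C = 0.54 × 0.05 = 0.027
Sum: 0.0252 + 0.0216 + 0.027 = 0.0738
P(Population A | data) = 0.0252 / 0.0738 ≈ 0.3415

0.3415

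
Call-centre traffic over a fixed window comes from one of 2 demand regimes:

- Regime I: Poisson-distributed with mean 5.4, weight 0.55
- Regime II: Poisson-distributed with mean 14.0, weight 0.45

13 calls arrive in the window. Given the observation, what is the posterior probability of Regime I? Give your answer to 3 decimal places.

0.027

P(component k | x) = π_k·f_k(x) / marginal(x), where marginal(x) = Σ_j π_j·f_j(x).
Poisson probabilities:
  f_I = 0.00240795
  f_II = 0.105989
Prior × likelihood for each component:
  π_I·f_I = 0.55 × 0.00240795 = 0.00132438
  π_II·f_II = 0.45 × 0.105989 = 0.0476951
Evidence: 0.00132438 + 0.0476951 = 0.0490195
P(Regime I | the observation) ≈ 0.027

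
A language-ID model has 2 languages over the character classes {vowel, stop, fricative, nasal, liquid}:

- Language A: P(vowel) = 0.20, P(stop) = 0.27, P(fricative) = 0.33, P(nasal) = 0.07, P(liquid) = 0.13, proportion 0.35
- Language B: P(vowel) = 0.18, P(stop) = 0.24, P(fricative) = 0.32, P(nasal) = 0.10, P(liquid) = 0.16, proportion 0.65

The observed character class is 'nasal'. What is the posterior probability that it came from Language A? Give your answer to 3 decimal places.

P(component k | x) = π_k·f_k(x) / marginal(x), where marginal(x) = Σ_j π_j·f_j(x).
Categorical probabilities:
  p_A = P(nasal | comp) = 0.07
  p_B = P(nasal | comp) = 0.10
Unnormalised posteriors:
  π_A·p_A = 0.35 × 0.07 = 0.0245
  π_B·p_B = 0.65 × 0.1 = 0.065
Evidence: 0.0245 + 0.065 = 0.0895
P(Language A | 'nasal') = 0.0245 / 0.0895 ≈ 0.274

0.274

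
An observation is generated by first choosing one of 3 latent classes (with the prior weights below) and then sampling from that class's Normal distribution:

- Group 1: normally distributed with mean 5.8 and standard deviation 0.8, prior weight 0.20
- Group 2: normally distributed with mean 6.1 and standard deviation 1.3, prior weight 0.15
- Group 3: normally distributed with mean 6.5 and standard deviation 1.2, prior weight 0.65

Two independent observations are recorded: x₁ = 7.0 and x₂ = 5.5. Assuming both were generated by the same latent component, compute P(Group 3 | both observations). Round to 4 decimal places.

0.6502

Posterior ∝ prior × likelihood, so P(k | x) ∝ π_k f_k(x); normalise over all components.
Since both observations come from the same component, the likelihood for component k is f_k(x₁)·f_k(x₂).
  L_1 = [(1/(0.8·√(2π)))·exp(−(7.0−5.8)²/(2·0.8²)) = 0.498678·exp(-1.12500) = 0.161897] × [0.464819] = 0.0752528
  L_2 = [(1/(1.3·√(2π)))·exp(−(7.0−6.1)²/(2·1.3²)) = 0.306879·exp(-0.23964) = 0.241485] × [0.275874] = 0.0666194
  L_3 = [(1/(1.2·√(2π)))·exp(−(7.0−6.5)²/(2·1.2²)) = 0.332452·exp(-0.08681) = 0.30481] × [0.234927] = 0.071608
Multiply by the mixture weights:
  π_1·L_1 = 0.20 × 0.0752528 = 0.0150506
  π_2·L_2 = 0.15 × 0.0666194 = 0.00999291
  π_3·L_3 = 0.65 × 0.071608 = 0.0465452
Denominator: 0.0150506 + 0.00999291 + 0.0465452 = 0.0715887
So the posterior for Group 3 is 0.0465452 / 0.0715887 ≈ 0.6502.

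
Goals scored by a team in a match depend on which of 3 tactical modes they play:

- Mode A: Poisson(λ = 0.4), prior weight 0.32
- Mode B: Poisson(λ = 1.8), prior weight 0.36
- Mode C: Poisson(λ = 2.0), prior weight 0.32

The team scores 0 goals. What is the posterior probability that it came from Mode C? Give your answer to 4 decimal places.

Apply Bayes' rule: the posterior for each component is proportional to its prior times its likelihood at x.
Component likelihoods at x = 0 goals:
  L_A = e^(−0.4)·0.4^0/0! = 0.67032
  L_B = e^(−1.8)·1.8^0/0! = 0.165299
  L_C = e^(−2.0)·2.0^0/0! = 0.135335
Multiply by the mixture weights:
  w_A·L_A = 0.32 × 0.67032 = 0.214502
  w_B·L_B = 0.36 × 0.165299 = 0.0595076
  w_C·L_C = 0.32 × 0.135335 = 0.0433073
Sum: 0.214502 + 0.0595076 + 0.0433073 = 0.317317
Responsibility of Mode C: 0.0433073 / 0.317317 ≈ 0.1365

0.1365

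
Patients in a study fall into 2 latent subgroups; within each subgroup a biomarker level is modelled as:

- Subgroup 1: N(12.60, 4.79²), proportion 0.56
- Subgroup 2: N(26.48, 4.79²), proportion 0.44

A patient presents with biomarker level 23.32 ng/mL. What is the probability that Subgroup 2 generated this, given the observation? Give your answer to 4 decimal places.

The responsibility of component k is π_k f_k(x) divided by Σ_j π_j f_j(x).
Normal densities:
  f_1 = (1/(4.79·√(2π)))·exp(−(23.32−12.60)²/(2·4.79²)) = 0.083286·exp(-2.50431) = 0.00680715
  f_2 = (1/(4.79·√(2π)))·exp(−(23.32−26.48)²/(2·4.79²)) = 0.083286·exp(-0.21761) = 0.0669991
Unnormalised posteriors:
  π_1·f_1 = 0.56 × 0.00680715 = 0.003812
  π_2·f_2 = 0.44 × 0.0669991 = 0.0294796
Marginal: 0.003812 + 0.0294796 = 0.0332916
P(Subgroup 2 | x) ≈ 0.8855

0.8855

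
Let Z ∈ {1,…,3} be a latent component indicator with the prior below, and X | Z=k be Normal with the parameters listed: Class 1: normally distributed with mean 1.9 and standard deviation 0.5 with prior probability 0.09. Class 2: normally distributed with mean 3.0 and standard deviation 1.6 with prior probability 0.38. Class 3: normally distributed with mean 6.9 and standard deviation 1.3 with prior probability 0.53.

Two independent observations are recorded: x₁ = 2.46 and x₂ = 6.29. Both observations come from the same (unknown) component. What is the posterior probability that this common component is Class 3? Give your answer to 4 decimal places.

0.0464

Apply Bayes' rule: the posterior for each component is proportional to its prior times its likelihood at x.
Since both observations come from the same component, the likelihood for component k is f_k(x₁)·f_k(x₂).
  p_1 = [0.426138] × [1.45347e-17] = 6.1938e-18
  p_2 = [0.235535] × [0.0301062] = 0.00709107
  p_3 = [0.000899448] × [0.274888] = 0.000247248
Weight by the priors:
  P(Z=1)·p_1 = 0.09 × 6.1938e-18 = 5.57442e-19
  P(Z=2)·p_2 = 0.38 × 0.00709107 = 0.00269461
  P(Z=3)·p_3 = 0.53 × 0.000247248 = 0.000131041
Sum: 5.57442e-19 + 0.00269461 + 0.000131041 = 0.00282565
Responsibility of Class 3: 0.000131041 / 0.00282565 ≈ 0.0464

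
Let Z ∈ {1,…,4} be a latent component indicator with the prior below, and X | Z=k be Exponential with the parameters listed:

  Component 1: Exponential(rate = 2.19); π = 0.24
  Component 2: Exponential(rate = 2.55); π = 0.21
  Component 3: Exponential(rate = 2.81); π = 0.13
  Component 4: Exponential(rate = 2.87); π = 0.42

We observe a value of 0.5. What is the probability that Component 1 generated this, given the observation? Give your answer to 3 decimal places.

P(component k | x) = π_k·f_k(x) / marginal(x), where marginal(x) = Σ_j π_j·f_j(x).
Component likelihoods at x = 0.5:
  p_1 = 2.19·e^(−2.19·0.5) = 2.19·e^(−1.0950) = 0.732642
  p_2 = 2.55·e^(−2.55·0.5) = 2.55·e^(−1.2750) = 0.712549
  p_3 = 2.81·e^(−2.81·0.5) = 2.81·e^(−1.4050) = 0.689481
  p_4 = 2.87·e^(−2.87·0.5) = 2.87·e^(−1.4350) = 0.683391
Multiply by the mixture weights:
  π_1·p_1 = 0.24 × 0.732642 = 0.175834
  π_2·p_2 = 0.21 × 0.712549 = 0.149635
  π_3·p_3 = 0.13 × 0.689481 = 0.0896326
  π_4·p_4 = 0.42 × 0.683391 = 0.287024
Marginal: 0.175834 + 0.149635 + 0.0896326 + 0.287024 = 0.702126
P(Component 1 | x) = 0.175834 / 0.702126 ≈ 0.250

0.250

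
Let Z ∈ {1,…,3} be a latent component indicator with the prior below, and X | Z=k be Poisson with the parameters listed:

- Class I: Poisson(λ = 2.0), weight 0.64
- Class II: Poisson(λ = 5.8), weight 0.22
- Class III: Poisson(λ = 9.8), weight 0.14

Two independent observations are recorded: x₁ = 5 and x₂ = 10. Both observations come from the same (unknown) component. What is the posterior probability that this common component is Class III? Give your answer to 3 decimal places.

0.358

Apply Bayes' rule: the posterior for each component is proportional to its prior times its likelihood at x.
Since both observations come from the same component, the likelihood for component k is f_k(x₁)·f_k(x₂).
  L_I = [0.0360894] × [3.81899e-05] = 1.37825e-06
  L_II = [0.165596] × [0.0359426] = 0.00595195
  L_III = [0.0417699] × [0.124857] = 0.00521525
Prior × likelihood for each component:
  w_I·L_I = 0.64 × 1.37825e-06 = 8.82079e-07
  w_II·L_II = 0.22 × 0.00595195 = 0.00130943
  w_III·L_III = 0.14 × 0.00521525 = 0.000730135
Sum: 8.82079e-07 + 0.00130943 + 0.000730135 = 0.00204045
P(Class III | data) ≈ 0.358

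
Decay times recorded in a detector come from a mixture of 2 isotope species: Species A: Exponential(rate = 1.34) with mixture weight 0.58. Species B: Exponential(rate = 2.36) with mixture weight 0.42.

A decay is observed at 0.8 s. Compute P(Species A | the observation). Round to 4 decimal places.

0.6394

Apply Bayes' rule: the posterior for each component is proportional to its prior times its likelihood at x.
Component likelihoods at x = 0.8 s:
  L_A = 1.34·e^(−1.34·0.8) = 1.34·e^(−1.0720) = 0.458713
  L_B = 2.36·e^(−2.36·0.8) = 2.36·e^(−1.8880) = 0.357243
Multiply by the mixture weights:
  w_A·L_A = 0.58 × 0.458713 = 0.266054
  w_B·L_B = 0.42 × 0.357243 = 0.150042
Marginal: 0.266054 + 0.150042 = 0.416096
P(Species A | data) = 0.266054 / 0.416096 ≈ 0.6394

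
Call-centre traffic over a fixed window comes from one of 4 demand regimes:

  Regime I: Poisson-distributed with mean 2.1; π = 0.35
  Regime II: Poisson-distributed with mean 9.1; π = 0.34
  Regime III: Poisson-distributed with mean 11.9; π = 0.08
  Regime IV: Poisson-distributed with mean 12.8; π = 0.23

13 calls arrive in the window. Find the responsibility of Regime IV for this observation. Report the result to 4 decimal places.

0.4901

Posterior ∝ prior × likelihood, so P(k | x) ∝ w_k f_k(x); normalise over all components.
Evaluate each component's likelihood at the observed value:
  f_I = e^(−2.1)·2.1^13/13! = 3.03775e-07
  f_II = e^(−9.1)·9.1^13/13! = 0.0526233
  f_III = e^(−11.9)·11.9^13/13! = 0.104647
  f_IV = e^(−12.8)·12.8^13/13! = 0.109769
Unnormalised posteriors:
  w_I·f_I = 0.35 × 3.03775e-07 = 1.06321e-07
  w_II·f_II = 0.34 × 0.0526233 = 0.0178919
  w_III·f_III = 0.08 × 0.104647 = 0.00837174
  w_IV·f_IV = 0.23 × 0.109769 = 0.0252469
Sum: 1.06321e-07 + 0.0178919 + 0.00837174 + 0.0252469 = 0.0515106
P(Regime IV | data) = 0.0252469 / 0.0515106 ≈ 0.4901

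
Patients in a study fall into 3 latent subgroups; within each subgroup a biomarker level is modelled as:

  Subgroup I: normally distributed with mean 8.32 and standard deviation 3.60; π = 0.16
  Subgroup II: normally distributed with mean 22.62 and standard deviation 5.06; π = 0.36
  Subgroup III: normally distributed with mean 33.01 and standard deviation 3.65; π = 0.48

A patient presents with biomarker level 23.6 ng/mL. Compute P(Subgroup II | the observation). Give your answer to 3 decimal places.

The responsibility of component k is w_k f_k(x) divided by Σ_j w_j f_j(x).
Normal densities:
  p_I = (1/(3.60·√(2π)))·exp(−(23.6−8.32)²/(2·3.60²)) = 0.110817·exp(-9.00765) = 1.35717e-05
  p_II = (1/(5.06·√(2π)))·exp(−(23.6−22.62)²/(2·5.06²)) = 0.078842·exp(-0.01876) = 0.0773774
  p_III = (1/(3.65·√(2π)))·exp(−(23.6−33.01)²/(2·3.65²)) = 0.109299·exp(-3.32325) = 0.00393864
Prior × likelihood for each component:
  w_I·p_I = 0.16 × 1.35717e-05 = 2.17147e-06
  w_II·p_II = 0.36 × 0.0773774 = 0.0278559
  w_III·p_III = 0.48 × 0.00393864 = 0.00189055
Marginal: 2.17147e-06 + 0.0278559 + 0.00189055 = 0.0297486
P(Subgroup II | data) = 0.0278559 / 0.0297486 ≈ 0.936

0.936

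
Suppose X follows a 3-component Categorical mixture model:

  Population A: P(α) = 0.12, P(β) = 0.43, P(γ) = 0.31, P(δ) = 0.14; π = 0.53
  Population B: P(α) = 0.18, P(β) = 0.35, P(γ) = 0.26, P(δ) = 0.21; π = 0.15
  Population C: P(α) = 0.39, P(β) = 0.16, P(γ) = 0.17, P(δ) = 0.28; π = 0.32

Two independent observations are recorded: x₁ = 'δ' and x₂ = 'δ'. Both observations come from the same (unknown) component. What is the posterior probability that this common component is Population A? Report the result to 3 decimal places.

The responsibility of component k is π_k f_k(x) divided by Σ_j π_j f_j(x).
Since both observations come from the same component, the likelihood for component k is f_k(x₁)·f_k(x₂).
  L_A = [0.14] × [0.14] = 0.0196
  L_B = [0.21] × [0.21] = 0.0441
  L_C = [0.28] × [0.28] = 0.0784
Multiply by the mixture weights:
  π_A·L_A = 0.53 × 0.0196 = 0.010388
  π_B·L_B = 0.15 × 0.0441 = 0.006615
  π_C·L_C = 0.32 × 0.0784 = 0.025088
Marginal: 0.010388 + 0.006615 + 0.025088 = 0.042091
Responsibility of Population A: 0.010388 / 0.042091 ≈ 0.247

0.247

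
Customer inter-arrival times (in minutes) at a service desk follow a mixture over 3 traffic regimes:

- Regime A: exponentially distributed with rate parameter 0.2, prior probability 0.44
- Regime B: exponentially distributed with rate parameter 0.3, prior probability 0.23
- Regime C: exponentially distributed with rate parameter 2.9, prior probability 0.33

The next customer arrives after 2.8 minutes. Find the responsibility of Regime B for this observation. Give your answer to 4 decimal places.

P(component k | x) = P(Z=k)·f_k(x) / marginal(x), where marginal(x) = Σ_j P(Z=j)·f_j(x).
Component likelihoods at x = 2.8 minutes:
  p_A = 0.2·e^(−0.2·2.8) = 0.2·e^(−0.5600) = 0.114242
  p_B = 0.3·e^(−0.3·2.8) = 0.3·e^(−0.8400) = 0.129513
  p_C = 2.9·e^(−2.9·2.8) = 2.9·e^(−8.1200) = 0.000862833
Multiply by the mixture weights:
  P(Z=A)·p_A = 0.44 × 0.114242 = 0.0502664
  P(Z=B)·p_B = 0.23 × 0.129513 = 0.029788
  P(Z=C)·p_C = 0.33 × 0.000862833 = 0.000284735
Denominator: 0.0502664 + 0.029788 + 0.000284735 = 0.0803392
P(Regime B | 2.8 minutes) = 0.029788 / 0.0803392 ≈ 0.3708

0.3708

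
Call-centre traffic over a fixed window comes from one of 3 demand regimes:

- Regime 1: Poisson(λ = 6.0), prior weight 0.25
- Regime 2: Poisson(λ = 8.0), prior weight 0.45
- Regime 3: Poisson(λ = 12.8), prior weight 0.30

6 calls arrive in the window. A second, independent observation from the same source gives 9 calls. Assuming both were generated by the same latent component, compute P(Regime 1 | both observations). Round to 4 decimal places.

P(component k | x) = P(Z=k)·f_k(x) / marginal(x), where marginal(x) = Σ_j P(Z=j)·f_j(x).
Since both observations come from the same component, the likelihood for component k is f_k(x₁)·f_k(x₂).
  f_1 = [e^(−6.0)·6.0^6/6! = 0.160623] × [0.0688385] = 0.0110571
  f_2 = [e^(−8.0)·8.0^6/6! = 0.122138] × [0.124077] = 0.0151545
  f_3 = [e^(−12.8)·12.8^6/6! = 0.0168639] × [0.0701709] = 0.00118336
Unnormalised posteriors:
  P(Z=1)·f_1 = 0.25 × 0.0110571 = 0.00276426
  P(Z=2)·f_2 = 0.45 × 0.0151545 = 0.00681954
  P(Z=3)·f_3 = 0.30 × 0.00118336 = 0.000355007
Evidence: 0.00276426 + 0.00681954 + 0.000355007 = 0.00993881
P(Regime 1 | x) ≈ 0.2781

0.2781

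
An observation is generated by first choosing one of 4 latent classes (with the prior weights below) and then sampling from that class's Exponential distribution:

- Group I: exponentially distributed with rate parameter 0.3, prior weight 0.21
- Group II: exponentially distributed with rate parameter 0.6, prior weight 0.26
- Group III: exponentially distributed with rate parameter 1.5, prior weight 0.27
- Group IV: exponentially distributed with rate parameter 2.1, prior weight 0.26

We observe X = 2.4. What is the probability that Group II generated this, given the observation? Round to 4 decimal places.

P(component k | x) = π_k·f_k(x) / marginal(x), where marginal(x) = Σ_j π_j·f_j(x).
Component likelihoods at x = 2.4:
  f_I = 0.3·e^(−0.3·2.4) = 0.3·e^(−0.7200) = 0.146026
  f_II = 0.6·e^(−0.6·2.4) = 0.6·e^(−1.4400) = 0.142157
  f_III = 1.5·e^(−1.5·2.4) = 1.5·e^(−3.6000) = 0.0409856
  f_IV = 2.1·e^(−2.1·2.4) = 2.1·e^(−5.0400) = 0.0135949
Prior × likelihood for each component:
  π_I·f_I = 0.21 × 0.146026 = 0.0306654
  π_II·f_II = 0.26 × 0.142157 = 0.0369607
  π_III·f_III = 0.27 × 0.0409856 = 0.0110661
  π_IV·f_IV = 0.26 × 0.0135949 = 0.00353467
Sum: 0.0306654 + 0.0369607 + 0.0110661 + 0.00353467 = 0.0822269
P(Group II | data) ≈ 0.4495

0.4495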